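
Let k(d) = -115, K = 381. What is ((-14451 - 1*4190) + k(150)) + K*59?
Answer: 3723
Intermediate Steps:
((-14451 - 1*4190) + k(150)) + K*59 = ((-14451 - 1*4190) - 115) + 381*59 = ((-14451 - 4190) - 115) + 22479 = (-18641 - 115) + 22479 = -18756 + 22479 = 3723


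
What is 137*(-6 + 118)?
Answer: 15344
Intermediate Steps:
137*(-6 + 118) = 137*112 = 15344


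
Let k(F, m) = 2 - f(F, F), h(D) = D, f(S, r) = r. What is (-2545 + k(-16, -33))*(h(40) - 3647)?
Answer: 9114889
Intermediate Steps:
k(F, m) = 2 - F
(-2545 + k(-16, -33))*(h(40) - 3647) = (-2545 + (2 - 1*(-16)))*(40 - 3647) = (-2545 + (2 + 16))*(-3607) = (-2545 + 18)*(-3607) = -2527*(-3607) = 9114889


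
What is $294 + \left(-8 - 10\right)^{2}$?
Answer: $618$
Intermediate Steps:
$294 + \left(-8 - 10\right)^{2} = 294 + \left(-18\right)^{2} = 294 + 324 = 618$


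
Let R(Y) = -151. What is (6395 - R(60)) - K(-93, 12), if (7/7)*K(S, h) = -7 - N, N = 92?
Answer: 6645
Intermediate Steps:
K(S, h) = -99 (K(S, h) = -7 - 1*92 = -7 - 92 = -99)
(6395 - R(60)) - K(-93, 12) = (6395 - 1*(-151)) - 1*(-99) = (6395 + 151) + 99 = 6546 + 99 = 6645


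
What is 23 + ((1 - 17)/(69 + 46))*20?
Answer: 465/23 ≈ 20.217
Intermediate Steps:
23 + ((1 - 17)/(69 + 46))*20 = 23 - 16/115*20 = 23 - 64/23 = 465/23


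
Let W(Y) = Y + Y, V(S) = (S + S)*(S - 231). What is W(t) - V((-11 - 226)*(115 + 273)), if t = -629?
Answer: -16954296802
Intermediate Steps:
V(S) = 2*S*(-231 + S) (V(S) = (2*S)*(-231 + S) = 2*S*(-231 + S))
W(Y) = 2*Y
W(t) - V((-11 - 226)*(115 + 273)) = 2*(-629) - 2*(-11 - 226)*(115 + 273)*(-231 + (-11 - 226)*(115 + 273)) = -1258 - 2*(-237*388)*(-231 - 237*388) = -1258 - 2*(-91956)*(-231 - 91956) = -1258 - 2*(-91956)*(-92187) = -1258 - 1*16954295544 = -1258 - 16954295544 = -16954296802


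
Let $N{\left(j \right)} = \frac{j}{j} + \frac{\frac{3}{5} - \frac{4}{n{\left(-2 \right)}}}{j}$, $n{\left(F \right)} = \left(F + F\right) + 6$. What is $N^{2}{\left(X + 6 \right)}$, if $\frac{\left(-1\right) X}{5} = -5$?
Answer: $\frac{21904}{24025} \approx 0.91172$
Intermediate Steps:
$X = 25$ ($X = \left(-5\right) \left(-5\right) = 25$)
$n{\left(F \right)} = 6 + 2 F$ ($n{\left(F \right)} = 2 F + 6 = 6 + 2 F$)
$N{\left(j \right)} = 1 - \frac{7}{5 j}$ ($N{\left(j \right)} = \frac{j}{j} + \frac{\frac{3}{5} - \frac{4}{6 + 2 \left(-2\right)}}{j} = 1 + \frac{3 \cdot \frac{1}{5} - \frac{4}{6 - 4}}{j} = 1 + \frac{\frac{3}{5} - \frac{4}{2}}{j} = 1 + \frac{\frac{3}{5} - 2}{j} = 1 - \frac{7}{5 j}$)
$N^{2}{\left(X + 6 \right)} = \left(\frac{- \frac{7}{5} + \left(25 + 6\right)}{25 + 6}\right)^{2} = \left(\frac{- \frac{7}{5} + 31}{31}\right)^{2} = \left(\frac{1}{31} \cdot \frac{148}{5}\right)^{2} = \left(\frac{148}{155}\right)^{2} = \frac{21904}{24025}$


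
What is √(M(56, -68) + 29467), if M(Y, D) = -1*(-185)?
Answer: 2*√7413 ≈ 172.20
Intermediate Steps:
M(Y, D) = 185
√(M(56, -68) + 29467) = √(185 + 29467) = √29652 = 2*√7413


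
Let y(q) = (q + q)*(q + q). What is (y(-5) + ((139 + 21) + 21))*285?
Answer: 80085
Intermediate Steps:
y(q) = 4*q² (y(q) = (2*q)*(2*q) = 4*q²)
(y(-5) + ((139 + 21) + 21))*285 = (4*(-5)² + ((139 + 21) + 21))*285 = (4*25 + (160 + 21))*285 = (100 + 181)*285 = 281*285 = 80085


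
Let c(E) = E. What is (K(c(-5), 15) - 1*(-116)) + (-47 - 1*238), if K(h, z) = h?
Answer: -174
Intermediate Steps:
(K(c(-5), 15) - 1*(-116)) + (-47 - 1*238) = (-5 - 1*(-116)) + (-47 - 1*238) = (-5 + 116) + (-47 - 238) = 111 - 285 = -174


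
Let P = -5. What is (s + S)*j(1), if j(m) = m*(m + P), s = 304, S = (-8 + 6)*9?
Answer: -1144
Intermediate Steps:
S = -18 (S = -2*9 = -18)
j(m) = m*(-5 + m) (j(m) = m*(m - 5) = m*(-5 + m))
(s + S)*j(1) = (304 - 18)*(1*(-5 + 1)) = 286*(1*(-4)) = 286*(-4) = -1144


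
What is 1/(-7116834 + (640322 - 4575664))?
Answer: -1/11052176 ≈ -9.0480e-8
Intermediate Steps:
1/(-7116834 + (640322 - 4575664)) = 1/(-7116834 - 3935342) = 1/(-11052176) = -1/11052176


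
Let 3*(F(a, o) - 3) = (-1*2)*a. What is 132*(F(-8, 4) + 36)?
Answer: 5852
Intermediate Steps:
F(a, o) = 3 - 2*a/3 (F(a, o) = 3 + ((-1*2)*a)/3 = 3 + (-2*a)/3 = 3 - 2*a/3)
132*(F(-8, 4) + 36) = 132*((3 - ⅔*(-8)) + 36) = 132*((3 + 16/3) + 36) = 132*(25/3 + 36) = 132*(133/3) = 5852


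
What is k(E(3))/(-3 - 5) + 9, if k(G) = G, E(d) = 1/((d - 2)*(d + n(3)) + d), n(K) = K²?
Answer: 1079/120 ≈ 8.9917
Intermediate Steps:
E(d) = 1/(d + (-2 + d)*(9 + d)) (E(d) = 1/((d - 2)*(d + 3²) + d) = 1/((-2 + d)*(d + 9) + d) = 1/((-2 + d)*(9 + d) + d) = 1/(d + (-2 + d)*(9 + d)))
k(E(3))/(-3 - 5) + 9 = 1/((-18 + 3² + 8*3)*(-3 - 5)) + 9 = 1/((-18 + 9 + 24)*(-8)) + 9 = -⅛/15 + 9 = (1/15)*(-⅛) + 9 = -1/120 + 9 = 1079/120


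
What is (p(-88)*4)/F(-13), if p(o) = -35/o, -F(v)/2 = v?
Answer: 35/572 ≈ 0.061189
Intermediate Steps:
F(v) = -2*v
(p(-88)*4)/F(-13) = (-35/(-88)*4)/((-2*(-13))) = (-35*(-1/88)*4)/26 = ((35/88)*4)*(1/26) = (35/22)*(1/26) = 35/572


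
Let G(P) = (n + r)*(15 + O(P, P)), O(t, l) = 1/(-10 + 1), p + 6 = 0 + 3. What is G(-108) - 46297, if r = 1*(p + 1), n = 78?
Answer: -406489/9 ≈ -45165.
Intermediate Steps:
p = -3 (p = -6 + (0 + 3) = -6 + 3 = -3)
O(t, l) = -⅑ (O(t, l) = 1/(-9) = -⅑)
r = -2 (r = 1*(-3 + 1) = 1*(-2) = -2)
G(P) = 10184/9 (G(P) = (78 - 2)*(15 - ⅑) = 76*(134/9) = 10184/9)
G(-108) - 46297 = 10184/9 - 46297 = -406489/9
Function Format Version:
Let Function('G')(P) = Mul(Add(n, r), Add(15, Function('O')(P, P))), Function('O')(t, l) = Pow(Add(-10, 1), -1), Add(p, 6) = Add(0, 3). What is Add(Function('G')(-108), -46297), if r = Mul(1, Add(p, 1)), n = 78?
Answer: Rational(-406489, 9) ≈ -45165.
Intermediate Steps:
p = -3 (p = Add(-6, Add(0, 3)) = Add(-6, 3) = -3)
Function('O')(t, l) = Rational(-1, 9) (Function('O')(t, l) = Pow(-9, -1) = Rational(-1, 9))
r = -2 (r = Mul(1, Add(-3, 1)) = Mul(1, -2) = -2)
Function('G')(P) = Rational(10184, 9) (Function('G')(P) = Mul(Add(78, -2), Add(15, Rational(-1, 9))) = Mul(76, Rational(134, 9)) = Rational(10184, 9))
Add(Function('G')(-108), -46297) = Add(Rational(10184, 9), -46297) = Rational(-406489, 9)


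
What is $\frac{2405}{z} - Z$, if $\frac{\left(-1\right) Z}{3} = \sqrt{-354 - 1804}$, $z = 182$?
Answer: $\frac{185}{14} + 3 i \sqrt{2158} \approx 13.214 + 139.36 i$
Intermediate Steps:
$Z = - 3 i \sqrt{2158}$ ($Z = - 3 \sqrt{-354 - 1804} = - 3 \sqrt{-2158} = - 3 i \sqrt{2158} \approx - 139.36 i$)
$\frac{2405}{z} - Z = \frac{2405}{182} - - 3 i \sqrt{2158} = 2405 \cdot \frac{1}{182} + 3 i \sqrt{2158} = \frac{185}{14} + 3 i \sqrt{2158}$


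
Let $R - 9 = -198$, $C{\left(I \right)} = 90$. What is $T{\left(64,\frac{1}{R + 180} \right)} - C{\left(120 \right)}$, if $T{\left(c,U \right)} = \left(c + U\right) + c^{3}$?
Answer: $\frac{2359061}{9} \approx 2.6212 \cdot 10^{5}$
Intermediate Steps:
$R = -189$ ($R = 9 - 198 = -189$)
$T{\left(c,U \right)} = U + c + c^{3}$ ($T{\left(c,U \right)} = \left(U + c\right) + c^{3} = U + c + c^{3}$)
$T{\left(64,\frac{1}{R + 180} \right)} - C{\left(120 \right)} = \left(\frac{1}{-189 + 180} + 64 + 64^{3}\right) - 90 = \left(\frac{1}{-9} + 64 + 262144\right) - 90 = \left(- \frac{1}{9} + 64 + 262144\right) - 90 = \frac{2359871}{9} - 90 = \frac{2359061}{9}$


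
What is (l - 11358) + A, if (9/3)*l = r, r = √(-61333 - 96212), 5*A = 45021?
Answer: -11769/5 + 3*I*√1945 ≈ -2353.8 + 132.31*I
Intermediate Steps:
A = 45021/5 (A = (⅕)*45021 = 45021/5 ≈ 9004.2)
r = 9*I*√1945 (r = √(-157545) = 9*I*√1945 ≈ 396.92*I)
l = 3*I*√1945 (l = (9*I*√1945)/3 = 3*I*√1945 ≈ 132.31*I)
(l - 11358) + A = (3*I*√1945 - 11358) + 45021/5 = (-11358 + 3*I*√1945) + 45021/5 = -11769/5 + 3*I*√1945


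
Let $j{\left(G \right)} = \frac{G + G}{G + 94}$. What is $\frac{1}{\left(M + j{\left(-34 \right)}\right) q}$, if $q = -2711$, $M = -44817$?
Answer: $\frac{15}{1822529392} \approx 8.2303 \cdot 10^{-9}$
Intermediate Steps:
$j{\left(G \right)} = \frac{2 G}{94 + G}$
$\frac{1}{\left(M + j{\left(-34 \right)}\right) q} = \frac{1}{\left(-44817 + 2 \left(-34\right) \frac{1}{94 - 34}\right) \left(-2711\right)} = \frac{1}{-44817 + 2 \left(-34\right) \frac{1}{60}} \left(- \frac{1}{2711}\right) = \frac{1}{-44817 - \frac{17}{15}} \left(- \frac{1}{2711}\right) = \frac{1}{- \frac{672272}{15}} \left(- \frac{1}{2711}\right) = \left(- \frac{15}{672272}\right) \left(- \frac{1}{2711}\right) = \frac{15}{1822529392}$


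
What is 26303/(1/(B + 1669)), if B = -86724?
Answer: -2237201665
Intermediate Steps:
26303/(1/(B + 1669)) = 26303/(1/(-86724 + 1669)) = 26303/(1/(-85055)) = 26303/(-1/85055) = 26303*(-85055) = -2237201665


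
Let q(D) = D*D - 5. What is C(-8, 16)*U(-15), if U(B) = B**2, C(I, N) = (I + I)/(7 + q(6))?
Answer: -1800/19 ≈ -94.737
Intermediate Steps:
q(D) = -5 + D**2 (q(D) = D**2 - 5 = -5 + D**2)
C(I, N) = I/19 (C(I, N) = (I + I)/(7 + (-5 + 6**2)) = (2*I)/(7 + (-5 + 36)) = (2*I)/(7 + 31) = (2*I)/38 = (2*I)*(1/38) = I/19)
C(-8, 16)*U(-15) = ((1/19)*(-8))*(-15)**2 = -8/19*225 = -1800/19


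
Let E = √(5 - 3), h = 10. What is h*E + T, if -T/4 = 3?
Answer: -12 + 10*√2 ≈ 2.1421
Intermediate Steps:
T = -12 (T = -4*3 = -12)
E = √2 ≈ 1.4142
h*E + T = 10*√2 - 12 = -12 + 10*√2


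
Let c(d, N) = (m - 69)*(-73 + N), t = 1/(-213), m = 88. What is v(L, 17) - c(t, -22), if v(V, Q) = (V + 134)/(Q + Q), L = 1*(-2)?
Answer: 30751/17 ≈ 1808.9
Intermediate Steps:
t = -1/213 ≈ -0.0046948
L = -2
c(d, N) = -1387 + 19*N (c(d, N) = (88 - 69)*(-73 + N) = 19*(-73 + N) = -1387 + 19*N)
v(V, Q) = (134 + V)/(2*Q) (v(V, Q) = (134 + V)/((2*Q)) = (134 + V)*(1/(2*Q)) = (134 + V)/(2*Q))
v(L, 17) - c(t, -22) = (1/2)*(134 - 2)/17 - (-1387 + 19*(-22)) = (1/2)*(1/17)*132 - (-1387 - 418) = 66/17 - 1*(-1805) = 66/17 + 1805 = 30751/17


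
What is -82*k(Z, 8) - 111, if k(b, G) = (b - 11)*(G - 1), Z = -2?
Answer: 7351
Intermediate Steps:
k(b, G) = (-1 + G)*(-11 + b) (k(b, G) = (-11 + b)*(-1 + G) = (-1 + G)*(-11 + b))
-82*k(Z, 8) - 111 = -82*(11 - 1*(-2) - 11*8 + 8*(-2)) - 111 = -82*(11 + 2 - 88 - 16) - 111 = -82*(-91) - 111 = 7462 - 111 = 7351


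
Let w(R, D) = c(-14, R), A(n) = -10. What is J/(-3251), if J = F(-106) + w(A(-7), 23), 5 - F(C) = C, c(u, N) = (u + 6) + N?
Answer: -93/3251 ≈ -0.028607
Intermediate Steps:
c(u, N) = 6 + N + u (c(u, N) = (6 + u) + N = 6 + N + u)
F(C) = 5 - C
w(R, D) = -8 + R (w(R, D) = 6 + R - 14 = -8 + R)
J = 93 (J = (5 - 1*(-106)) + (-8 - 10) = (5 + 106) - 18 = 111 - 18 = 93)
J/(-3251) = 93/(-3251) = 93*(-1/3251) = -93/3251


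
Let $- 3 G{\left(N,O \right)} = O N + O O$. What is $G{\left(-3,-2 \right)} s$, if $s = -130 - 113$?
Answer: $810$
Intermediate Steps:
$G{\left(N,O \right)} = - \frac{O^{2}}{3} - \frac{N O}{3}$ ($G{\left(N,O \right)} = - \frac{O N + O O}{3} = - \frac{N O + O^{2}}{3} = - \frac{O^{2} + N O}{3} = - \frac{O^{2}}{3} - \frac{N O}{3}$)
$s = -243$
$G{\left(-3,-2 \right)} s = \left(- \frac{1}{3}\right) \left(-2\right) \left(-3 - 2\right) \left(-243\right) = \left(- \frac{1}{3}\right) \left(-2\right) \left(-5\right) \left(-243\right) = \left(- \frac{10}{3}\right) \left(-243\right) = 810$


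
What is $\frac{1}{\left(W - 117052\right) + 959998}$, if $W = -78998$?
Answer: $\frac{1}{763948} \approx 1.309 \cdot 10^{-6}$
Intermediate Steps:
$\frac{1}{\left(W - 117052\right) + 959998} = \frac{1}{\left(-78998 - 117052\right) + 959998} = \frac{1}{-196050 + 959998} = \frac{1}{763948}$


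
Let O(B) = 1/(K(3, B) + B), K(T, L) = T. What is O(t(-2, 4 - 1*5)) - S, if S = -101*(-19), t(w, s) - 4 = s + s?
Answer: -9594/5 ≈ -1918.8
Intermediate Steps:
t(w, s) = 4 + 2*s (t(w, s) = 4 + (s + s) = 4 + 2*s)
O(B) = 1/(3 + B)
S = 1919
O(t(-2, 4 - 1*5)) - S = 1/(3 + (4 + 2*(4 - 1*5))) - 1*1919 = 1/(3 + (4 + 2*(4 - 5))) - 1919 = 1/(3 + (4 + 2*(-1))) - 1919 = 1/(3 + (4 - 2)) - 1919 = 1/(3 + 2) - 1919 = 1/5 - 1919 = ⅕ - 1919 = -9594/5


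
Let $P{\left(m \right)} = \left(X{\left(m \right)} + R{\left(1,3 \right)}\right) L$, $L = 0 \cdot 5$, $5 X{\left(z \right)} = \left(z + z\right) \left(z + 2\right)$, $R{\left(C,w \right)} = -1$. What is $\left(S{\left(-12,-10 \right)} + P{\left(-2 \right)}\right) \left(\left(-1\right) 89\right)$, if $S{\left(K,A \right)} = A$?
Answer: $890$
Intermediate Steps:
$X{\left(z \right)} = \frac{2 z \left(2 + z\right)}{5}$ ($X{\left(z \right)} = \frac{\left(z + z\right) \left(z + 2\right)}{5} = \frac{2 z \left(2 + z\right)}{5}$)
$L = 0$
$P{\left(m \right)} = 0$ ($P{\left(m \right)} = \left(\frac{2 m \left(2 + m\right)}{5} - 1\right) 0 = \left(-1 + \frac{2 m \left(2 + m\right)}{5}\right) 0 = 0$)
$\left(S{\left(-12,-10 \right)} + P{\left(-2 \right)}\right) \left(\left(-1\right) 89\right) = \left(-10 + 0\right) \left(\left(-1\right) 89\right) = \left(-10\right) \left(-89\right) = 890$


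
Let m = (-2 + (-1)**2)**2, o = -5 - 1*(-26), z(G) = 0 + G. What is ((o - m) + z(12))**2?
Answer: 1024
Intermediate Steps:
z(G) = G
o = 21 (o = -5 + 26 = 21)
m = 1 (m = (-2 + 1)**2 = (-1)**2 = 1)
((o - m) + z(12))**2 = ((21 - 1*1) + 12)**2 = ((21 - 1) + 12)**2 = (20 + 12)**2 = 32**2 = 1024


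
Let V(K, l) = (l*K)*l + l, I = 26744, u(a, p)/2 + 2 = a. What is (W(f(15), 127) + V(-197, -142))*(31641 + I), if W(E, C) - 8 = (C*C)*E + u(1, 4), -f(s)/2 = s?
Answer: -260181892890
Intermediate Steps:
f(s) = -2*s
u(a, p) = -4 + 2*a
W(E, C) = 6 + E*C**2 (W(E, C) = 8 + ((C*C)*E + (-4 + 2*1)) = 8 + (C**2*E + (-4 + 2)) = 8 + (E*C**2 - 2) = 8 + (-2 + E*C**2) = 6 + E*C**2)
V(K, l) = l + K*l**2 (V(K, l) = (K*l)*l + l = K*l**2 + l = l + K*l**2)
(W(f(15), 127) + V(-197, -142))*(31641 + I) = ((6 - 2*15*127**2) - 142*(1 - 197*(-142)))*(31641 + 26744) = ((6 - 30*16129) - 142*(1 + 27974))*58385 = ((6 - 483870) - 142*27975)*58385 = (-483864 - 3972450)*58385 = -4456314*58385 = -260181892890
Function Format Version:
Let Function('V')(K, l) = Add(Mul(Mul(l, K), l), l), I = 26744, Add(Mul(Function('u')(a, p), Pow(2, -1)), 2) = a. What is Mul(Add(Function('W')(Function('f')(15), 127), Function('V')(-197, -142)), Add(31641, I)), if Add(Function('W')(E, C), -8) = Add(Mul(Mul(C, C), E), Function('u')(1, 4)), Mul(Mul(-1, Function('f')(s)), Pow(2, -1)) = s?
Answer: -260181892890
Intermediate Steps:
Function('f')(s) = Mul(-2, s)
Function('u')(a, p) = Add(-4, Mul(2, a))
Function('W')(E, C) = Add(6, Mul(E, Pow(C, 2))) (Function('W')(E, C) = Add(8, Add(Mul(Mul(C, C), E), Add(-4, Mul(2, 1)))) = Add(8, Add(Mul(Pow(C, 2), E), Add(-4, 2))) = Add(8, Add(Mul(E, Pow(C, 2)), -2)) = Add(8, Add(-2, Mul(E, Pow(C, 2)))) = Add(6, Mul(E, Pow(C, 2))))
Function('V')(K, l) = Add(l, Mul(K, Pow(l, 2))) (Function('V')(K, l) = Add(Mul(Mul(K, l), l), l) = Add(Mul(K, Pow(l, 2)), l) = Add(l, Mul(K, Pow(l, 2))))
Mul(Add(Function('W')(Function('f')(15), 127), Function('V')(-197, -142)), Add(31641, I)) = Mul(Add(Add(6, Mul(Mul(-2, 15), Pow(127, 2))), Mul(-142, Add(1, Mul(-197, -142)))), Add(31641, 26744)) = Mul(Add(Add(6, Mul(-30, 16129)), Mul(-142, Add(1, 27974))), 58385) = Mul(Add(Add(6, -483870), Mul(-142, 27975)), 58385) = Mul(Add(-483864, -3972450), 58385) = Mul(-4456314, 58385) = -260181892890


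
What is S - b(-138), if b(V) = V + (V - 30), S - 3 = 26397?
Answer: 26706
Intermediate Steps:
S = 26400 (S = 3 + 26397 = 26400)
b(V) = -30 + 2*V (b(V) = V + (-30 + V) = -30 + 2*V)
S - b(-138) = 26400 - (-30 + 2*(-138)) = 26400 - (-30 - 276) = 26400 - 1*(-306) = 26400 + 306 = 26706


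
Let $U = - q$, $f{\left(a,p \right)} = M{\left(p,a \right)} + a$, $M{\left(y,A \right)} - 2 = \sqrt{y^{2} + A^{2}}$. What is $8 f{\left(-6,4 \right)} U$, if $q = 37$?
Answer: $1184 - 592 \sqrt{13} \approx -950.49$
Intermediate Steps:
$M{\left(y,A \right)} = 2 + \sqrt{A^{2} + y^{2}}$ ($M{\left(y,A \right)} = 2 + \sqrt{y^{2} + A^{2}} = 2 + \sqrt{A^{2} + y^{2}}$)
$f{\left(a,p \right)} = 2 + a + \sqrt{a^{2} + p^{2}}$ ($f{\left(a,p \right)} = \left(2 + \sqrt{a^{2} + p^{2}}\right) + a = 2 + a + \sqrt{a^{2} + p^{2}}$)
$U = -37$ ($U = \left(-1\right) 37 = -37$)
$8 f{\left(-6,4 \right)} U = 8 \left(2 - 6 + \sqrt{\left(-6\right)^{2} + 4^{2}}\right) \left(-37\right) = 8 \left(2 - 6 + \sqrt{36 + 16}\right) \left(-37\right) = 8 \left(2 - 6 + \sqrt{52}\right) \left(-37\right) = 8 \left(2 - 6 + 2 \sqrt{13}\right) \left(-37\right) = 8 \left(-4 + 2 \sqrt{13}\right) \left(-37\right) = \left(-32 + 16 \sqrt{13}\right) \left(-37\right) = 1184 - 592 \sqrt{13}$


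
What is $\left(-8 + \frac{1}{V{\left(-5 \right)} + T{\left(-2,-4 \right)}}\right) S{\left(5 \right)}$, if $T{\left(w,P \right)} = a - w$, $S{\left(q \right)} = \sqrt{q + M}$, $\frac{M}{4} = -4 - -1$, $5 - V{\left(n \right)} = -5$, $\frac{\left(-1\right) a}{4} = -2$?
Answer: $- \frac{159 i \sqrt{7}}{20} \approx - 21.034 i$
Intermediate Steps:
$a = 8$ ($a = \left(-4\right) \left(-2\right) = 8$)
$V{\left(n \right)} = 10$ ($V{\left(n \right)} = 5 - -5 = 5 + 5 = 10$)
$M = -12$ ($M = 4 \left(-4 - -1\right) = 4 \left(-4 + 1\right) = 4 \left(-3\right) = -12$)
$S{\left(q \right)} = \sqrt{-12 + q}$ ($S{\left(q \right)} = \sqrt{q - 12} = \sqrt{-12 + q}$)
$T{\left(w,P \right)} = 8 - w$
$\left(-8 + \frac{1}{V{\left(-5 \right)} + T{\left(-2,-4 \right)}}\right) S{\left(5 \right)} = \left(-8 + \frac{1}{10 + \left(8 - -2\right)}\right) \sqrt{-12 + 5} = \left(-8 + \frac{1}{10 + \left(8 + 2\right)}\right) \sqrt{-7} = \left(-8 + \frac{1}{10 + 10}\right) i \sqrt{7} = \left(-8 + \frac{1}{20}\right) i \sqrt{7} = - \frac{159 i \sqrt{7}}{20}$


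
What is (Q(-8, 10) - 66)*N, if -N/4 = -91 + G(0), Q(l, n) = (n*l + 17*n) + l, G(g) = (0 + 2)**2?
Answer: 5568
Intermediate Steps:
G(g) = 4 (G(g) = 2**2 = 4)
Q(l, n) = l + 17*n + l*n (Q(l, n) = (l*n + 17*n) + l = (17*n + l*n) + l = l + 17*n + l*n)
N = 348 (N = -4*(-91 + 4) = -4*(-87) = 348)
(Q(-8, 10) - 66)*N = ((-8 + 17*10 - 8*10) - 66)*348 = ((-8 + 170 - 80) - 66)*348 = (82 - 66)*348 = 16*348 = 5568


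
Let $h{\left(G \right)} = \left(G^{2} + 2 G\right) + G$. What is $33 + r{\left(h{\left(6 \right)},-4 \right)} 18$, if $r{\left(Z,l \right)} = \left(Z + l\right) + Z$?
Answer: $1905$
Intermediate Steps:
$h{\left(G \right)} = G^{2} + 3 G$
$r{\left(Z,l \right)} = l + 2 Z$
$33 + r{\left(h{\left(6 \right)},-4 \right)} 18 = 33 + \left(-4 + 2 \cdot 6 \left(3 + 6\right)\right) 18 = 33 + \left(-4 + 2 \cdot 6 \cdot 9\right) 18 = 33 + \left(-4 + 2 \cdot 54\right) 18 = 33 + \left(-4 + 108\right) 18 = 33 + 104 \cdot 18 = 33 + 1872 = 1905$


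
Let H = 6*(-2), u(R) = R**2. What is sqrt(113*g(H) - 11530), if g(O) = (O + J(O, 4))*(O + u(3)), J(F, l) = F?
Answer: I*sqrt(3394) ≈ 58.258*I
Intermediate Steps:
H = -12
g(O) = 2*O*(9 + O) (g(O) = (O + O)*(O + 3**2) = (2*O)*(O + 9) = (2*O)*(9 + O) = 2*O*(9 + O))
sqrt(113*g(H) - 11530) = sqrt(113*(2*(-12)*(9 - 12)) - 11530) = sqrt(113*(2*(-12)*(-3)) - 11530) = sqrt(113*72 - 11530) = sqrt(8136 - 11530) = sqrt(-3394) = I*sqrt(3394)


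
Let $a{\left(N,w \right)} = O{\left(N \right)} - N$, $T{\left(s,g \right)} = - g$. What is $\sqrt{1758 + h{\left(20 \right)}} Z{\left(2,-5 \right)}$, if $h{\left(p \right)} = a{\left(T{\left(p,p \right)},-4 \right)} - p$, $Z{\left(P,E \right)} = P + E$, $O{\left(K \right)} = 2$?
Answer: $- 12 \sqrt{110} \approx -125.86$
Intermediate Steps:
$Z{\left(P,E \right)} = E + P$
$a{\left(N,w \right)} = 2 - N$
$h{\left(p \right)} = 2$ ($h{\left(p \right)} = \left(2 - - p\right) - p = \left(2 + p\right) - p = 2$)
$\sqrt{1758 + h{\left(20 \right)}} Z{\left(2,-5 \right)} = \sqrt{1758 + 2} \left(-5 + 2\right) = \sqrt{1760} \left(-3\right) = 4 \sqrt{110} \left(-3\right) = - 12 \sqrt{110}$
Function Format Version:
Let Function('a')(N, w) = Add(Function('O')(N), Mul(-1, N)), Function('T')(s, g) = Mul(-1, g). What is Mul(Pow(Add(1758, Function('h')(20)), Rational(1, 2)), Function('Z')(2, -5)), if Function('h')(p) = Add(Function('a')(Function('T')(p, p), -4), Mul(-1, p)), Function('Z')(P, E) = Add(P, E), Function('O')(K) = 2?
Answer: Mul(-12, Pow(110, Rational(1, 2))) ≈ -125.86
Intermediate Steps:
Function('Z')(P, E) = Add(E, P)
Function('a')(N, w) = Add(2, Mul(-1, N))
Function('h')(p) = 2 (Function('h')(p) = Add(Add(2, Mul(-1, Mul(-1, p))), Mul(-1, p)) = Add(Add(2, p), Mul(-1, p)) = 2)
Mul(Pow(Add(1758, Function('h')(20)), Rational(1, 2)), Function('Z')(2, -5)) = Mul(Pow(Add(1758, 2), Rational(1, 2)), Add(-5, 2)) = Mul(Pow(1760, Rational(1, 2)), -3) = Mul(Mul(4, Pow(110, Rational(1, 2))), -3) = Mul(-12, Pow(110, Rational(1, 2)))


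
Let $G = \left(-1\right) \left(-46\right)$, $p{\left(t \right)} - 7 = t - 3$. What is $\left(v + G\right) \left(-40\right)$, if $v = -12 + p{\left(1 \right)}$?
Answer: $-1560$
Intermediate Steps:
$p{\left(t \right)} = 4 + t$ ($p{\left(t \right)} = 7 + \left(t - 3\right) = 7 + \left(-3 + t\right) = 4 + t$)
$G = 46$
$v = -7$ ($v = -12 + \left(4 + 1\right) = -12 + 5 = -7$)
$\left(v + G\right) \left(-40\right) = \left(-7 + 46\right) \left(-40\right) = 39 \left(-40\right) = -1560$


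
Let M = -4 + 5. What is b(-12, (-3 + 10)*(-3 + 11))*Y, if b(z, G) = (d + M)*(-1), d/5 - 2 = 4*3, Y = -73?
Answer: 5183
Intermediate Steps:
M = 1
d = 70 (d = 10 + 5*(4*3) = 10 + 5*12 = 10 + 60 = 70)
b(z, G) = -71 (b(z, G) = (70 + 1)*(-1) = 71*(-1) = -71)
b(-12, (-3 + 10)*(-3 + 11))*Y = -71*(-73) = 5183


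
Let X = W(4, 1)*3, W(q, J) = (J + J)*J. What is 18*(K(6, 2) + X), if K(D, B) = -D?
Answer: 0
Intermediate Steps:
W(q, J) = 2*J**2 (W(q, J) = (2*J)*J = 2*J**2)
X = 6 (X = (2*1**2)*3 = (2*1)*3 = 2*3 = 6)
18*(K(6, 2) + X) = 18*(-1*6 + 6) = 18*(-6 + 6) = 18*0 = 0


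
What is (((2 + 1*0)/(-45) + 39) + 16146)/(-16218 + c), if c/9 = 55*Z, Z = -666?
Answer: -728323/15564960 ≈ -0.046792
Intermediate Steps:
c = -329670 (c = 9*(55*(-666)) = 9*(-36630) = -329670)
(((2 + 1*0)/(-45) + 39) + 16146)/(-16218 + c) = (((2 + 1*0)/(-45) + 39) + 16146)/(-16218 - 329670) = (((2 + 0)*(-1/45) + 39) + 16146)/(-345888) = ((2*(-1/45) + 39) + 16146)*(-1/345888) = ((-2/45 + 39) + 16146)*(-1/345888) = (1753/45 + 16146)*(-1/345888) = (728323/45)*(-1/345888) = -728323/15564960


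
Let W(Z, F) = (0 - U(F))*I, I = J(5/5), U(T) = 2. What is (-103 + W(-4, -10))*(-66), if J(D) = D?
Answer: 6930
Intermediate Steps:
I = 1 (I = 5/5 = 5*(⅕) = 1)
W(Z, F) = -2 (W(Z, F) = (0 - 1*2)*1 = (0 - 2)*1 = -2*1 = -2)
(-103 + W(-4, -10))*(-66) = (-103 - 2)*(-66) = -105*(-66) = 6930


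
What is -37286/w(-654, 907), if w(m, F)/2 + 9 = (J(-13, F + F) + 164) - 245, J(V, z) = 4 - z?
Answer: 18643/1900 ≈ 9.8121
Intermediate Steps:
w(m, F) = -172 - 4*F (w(m, F) = -18 + 2*(((4 - (F + F)) + 164) - 245) = -18 + 2*(((4 - 2*F) + 164) - 245) = -18 + 2*((168 - 2*F) - 245) = -18 + 2*(-77 - 2*F) = -18 + (-154 - 4*F) = -172 - 4*F)
-37286/w(-654, 907) = -37286/(-172 - 4*907) = -37286/(-172 - 3628) = -37286/(-3800) = -37286*(-1/3800) = 18643/1900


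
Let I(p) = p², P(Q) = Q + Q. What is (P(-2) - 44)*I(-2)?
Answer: -192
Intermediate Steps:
P(Q) = 2*Q
(P(-2) - 44)*I(-2) = (2*(-2) - 44)*(-2)² = (-4 - 44)*4 = -48*4 = -192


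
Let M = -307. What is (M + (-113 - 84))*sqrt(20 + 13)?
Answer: -504*sqrt(33) ≈ -2895.3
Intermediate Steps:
(M + (-113 - 84))*sqrt(20 + 13) = (-307 + (-113 - 84))*sqrt(20 + 13) = (-307 - 197)*sqrt(33) = -504*sqrt(33)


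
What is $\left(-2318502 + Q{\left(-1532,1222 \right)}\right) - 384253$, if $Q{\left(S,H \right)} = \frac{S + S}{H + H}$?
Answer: $- \frac{1651384071}{611} \approx -2.7028 \cdot 10^{6}$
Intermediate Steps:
$Q{\left(S,H \right)} = \frac{S}{H}$ ($Q{\left(S,H \right)} = \frac{2 S}{2 H} = 2 S \frac{1}{2 H} = \frac{S}{H}$)
$\left(-2318502 + Q{\left(-1532,1222 \right)}\right) - 384253 = \left(-2318502 - \frac{1532}{1222}\right) - 384253 = \left(-2318502 - \frac{766}{611}\right) - 384253 = - \frac{1416605488}{611} - 384253 = - \frac{1651384071}{611}$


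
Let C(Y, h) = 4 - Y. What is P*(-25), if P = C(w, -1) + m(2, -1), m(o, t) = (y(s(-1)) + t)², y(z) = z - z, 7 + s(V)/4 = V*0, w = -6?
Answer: -275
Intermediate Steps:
s(V) = -28 (s(V) = -28 + 4*(V*0) = -28 + 4*0 = -28 + 0 = -28)
y(z) = 0
m(o, t) = t² (m(o, t) = (0 + t)² = t²)
P = 11 (P = (4 - 1*(-6)) + (-1)² = (4 + 6) + 1 = 10 + 1 = 11)
P*(-25) = 11*(-25) = -275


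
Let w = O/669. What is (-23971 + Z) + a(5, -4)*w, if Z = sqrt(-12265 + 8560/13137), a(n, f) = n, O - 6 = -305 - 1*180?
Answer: -16038994/669 + I*sqrt(2116590679065)/13137 ≈ -23975.0 + 110.74*I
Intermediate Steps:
O = -479 (O = 6 + (-305 - 1*180) = 6 + (-305 - 180) = 6 - 485 = -479)
w = -479/669 ≈ -0.71599
Z = I*sqrt(2116590679065)/13137 (Z = sqrt(-12265 + 8560*(1/13137)) = sqrt(-12265 + 8560/13137) = sqrt(-161116745/13137) = I*sqrt(2116590679065)/13137 ≈ 110.74*I)
(-23971 + Z) + a(5, -4)*w = (-23971 + I*sqrt(2116590679065)/13137) + 5*(-479/669) = (-23971 + I*sqrt(2116590679065)/13137) - 2395/669 = -16038994/669 + I*sqrt(2116590679065)/13137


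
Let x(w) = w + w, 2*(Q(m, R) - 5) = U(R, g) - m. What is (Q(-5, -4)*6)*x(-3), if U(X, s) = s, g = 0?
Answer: -270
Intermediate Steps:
Q(m, R) = 5 - m/2 (Q(m, R) = 5 + (0 - m)/2 = 5 + (-m)/2 = 5 - m/2)
x(w) = 2*w
(Q(-5, -4)*6)*x(-3) = ((5 - ½*(-5))*6)*(2*(-3)) = ((5 + 5/2)*6)*(-6) = ((15/2)*6)*(-6) = 45*(-6) = -270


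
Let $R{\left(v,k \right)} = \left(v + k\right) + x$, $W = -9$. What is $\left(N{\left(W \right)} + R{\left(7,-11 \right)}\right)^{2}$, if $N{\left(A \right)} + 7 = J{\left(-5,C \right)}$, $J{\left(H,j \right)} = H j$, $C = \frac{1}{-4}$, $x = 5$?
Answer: $\frac{361}{16} \approx 22.563$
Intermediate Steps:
$R{\left(v,k \right)} = 5 + k + v$ ($R{\left(v,k \right)} = \left(v + k\right) + 5 = \left(k + v\right) + 5 = 5 + k + v$)
$C = - \frac{1}{4} \approx -0.25$
$N{\left(A \right)} = - \frac{23}{4}$ ($N{\left(A \right)} = -7 - - \frac{5}{4} = -7 + \frac{5}{4} = - \frac{23}{4}$)
$\left(N{\left(W \right)} + R{\left(7,-11 \right)}\right)^{2} = \left(- \frac{23}{4} + \left(5 - 11 + 7\right)\right)^{2} = \left(- \frac{23}{4} + 1\right)^{2} = \left(- \frac{19}{4}\right)^{2} = \frac{361}{16}$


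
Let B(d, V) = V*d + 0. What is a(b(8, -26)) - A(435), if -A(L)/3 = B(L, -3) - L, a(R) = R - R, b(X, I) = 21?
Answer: -5220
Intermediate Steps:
B(d, V) = V*d
a(R) = 0
A(L) = 12*L (A(L) = -3*(-3*L - L) = -(-12)*L = 12*L)
a(b(8, -26)) - A(435) = 0 - 12*435 = 0 - 1*5220 = 0 - 5220 = -5220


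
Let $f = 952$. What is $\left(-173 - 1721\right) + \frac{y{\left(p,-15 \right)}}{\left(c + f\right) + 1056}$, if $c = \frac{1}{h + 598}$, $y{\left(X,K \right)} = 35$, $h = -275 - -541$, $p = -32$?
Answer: $- \frac{3285894982}{1734913} \approx -1894.0$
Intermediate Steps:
$h = 266$ ($h = -275 + 541 = 266$)
$c = \frac{1}{864}$ ($c = \frac{1}{266 + 598} = \frac{1}{864} \approx 0.0011574$)
$\left(-173 - 1721\right) + \frac{y{\left(p,-15 \right)}}{\left(c + f\right) + 1056} = \left(-173 - 1721\right) + \frac{35}{\left(\frac{1}{864} + 952\right) + 1056} = -1894 + \frac{35}{\frac{822529}{864} + 1056} = -1894 + \frac{35}{\frac{1734913}{864}} = -1894 + 35 \cdot \frac{864}{1734913} = -1894 + \frac{30240}{1734913} = - \frac{3285894982}{1734913}$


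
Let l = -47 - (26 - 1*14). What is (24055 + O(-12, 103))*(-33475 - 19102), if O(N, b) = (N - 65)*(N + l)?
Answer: -1552178194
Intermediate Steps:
l = -59 (l = -47 - (26 - 14) = -47 - 1*12 = -47 - 12 = -59)
O(N, b) = (-65 + N)*(-59 + N) (O(N, b) = (N - 65)*(N - 59) = (-65 + N)*(-59 + N))
(24055 + O(-12, 103))*(-33475 - 19102) = (24055 + (3835 + (-12)² - 124*(-12)))*(-33475 - 19102) = (24055 + (3835 + 144 + 1488))*(-52577) = (24055 + 5467)*(-52577) = 29522*(-52577) = -1552178194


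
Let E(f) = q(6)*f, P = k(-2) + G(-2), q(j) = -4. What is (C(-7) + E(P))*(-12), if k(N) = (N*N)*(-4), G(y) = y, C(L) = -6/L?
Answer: -6120/7 ≈ -874.29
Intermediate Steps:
k(N) = -4*N² (k(N) = N²*(-4) = -4*N²)
P = -18 (P = -4*(-2)² - 2 = -4*4 - 2 = -16 - 2 = -18)
E(f) = -4*f
(C(-7) + E(P))*(-12) = (-6/(-7) - 4*(-18))*(-12) = (-6*(-⅐) + 72)*(-12) = (6/7 + 72)*(-12) = (510/7)*(-12) = -6120/7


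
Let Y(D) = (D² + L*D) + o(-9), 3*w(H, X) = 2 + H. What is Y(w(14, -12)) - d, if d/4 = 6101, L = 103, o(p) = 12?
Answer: -214328/9 ≈ -23814.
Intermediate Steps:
w(H, X) = ⅔ + H/3 (w(H, X) = (2 + H)/3 = ⅔ + H/3)
Y(D) = 12 + D² + 103*D (Y(D) = (D² + 103*D) + 12 = 12 + D² + 103*D)
d = 24404 (d = 4*6101 = 24404)
Y(w(14, -12)) - d = (12 + (⅔ + (⅓)*14)² + 103*(⅔ + (⅓)*14)) - 1*24404 = (12 + (⅔ + 14/3)² + 103*(⅔ + 14/3)) - 24404 = (12 + (16/3)² + 103*(16/3)) - 24404 = (12 + 256/9 + 1648/3) - 24404 = 5308/9 - 24404 = -214328/9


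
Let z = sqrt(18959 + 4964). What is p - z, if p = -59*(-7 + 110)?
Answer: -6077 - sqrt(23923) ≈ -6231.7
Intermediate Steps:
p = -6077 (p = -59*103 = -6077)
z = sqrt(23923) ≈ 154.67
p - z = -6077 - sqrt(23923)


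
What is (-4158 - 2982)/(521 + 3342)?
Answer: -7140/3863 ≈ -1.8483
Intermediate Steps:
(-4158 - 2982)/(521 + 3342) = -7140/3863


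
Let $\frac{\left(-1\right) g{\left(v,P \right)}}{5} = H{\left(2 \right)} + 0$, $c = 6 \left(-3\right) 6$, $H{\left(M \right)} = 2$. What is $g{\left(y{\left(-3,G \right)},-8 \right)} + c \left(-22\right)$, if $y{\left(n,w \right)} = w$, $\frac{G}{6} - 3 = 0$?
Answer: $2366$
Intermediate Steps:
$G = 18$ ($G = 18 + 6 \cdot 0 = 18 + 0 = 18$)
$c = -108$ ($c = \left(-18\right) 6 = -108$)
$g{\left(v,P \right)} = -10$ ($g{\left(v,P \right)} = - 5 \left(2 + 0\right) = \left(-5\right) 2 = -10$)
$g{\left(y{\left(-3,G \right)},-8 \right)} + c \left(-22\right) = -10 - -2376 = -10 + 2376 = 2366$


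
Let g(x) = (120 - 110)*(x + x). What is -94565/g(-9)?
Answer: 18913/36 ≈ 525.36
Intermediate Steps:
g(x) = 20*x (g(x) = 10*(2*x) = 20*x)
-94565/g(-9) = -94565/(20*(-9)) = -94565/(-180) = -94565*(-1/180) = 18913/36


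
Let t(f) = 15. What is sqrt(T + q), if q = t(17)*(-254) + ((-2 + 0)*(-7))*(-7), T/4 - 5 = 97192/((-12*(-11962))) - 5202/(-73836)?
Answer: I*sqrt(5261548248391890462)/36801093 ≈ 62.33*I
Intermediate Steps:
T = 846063310/36801093 (T = 20 + 4*(97192/((-12*(-11962))) - 5202/(-73836)) = 20 + 4*(97192/143544 - 5202*(-1/73836)) = 20 + 4*(97192*(1/143544) + 289/4102) = 20 + 4*(12149/17943 + 289/4102) = 20 + 4*(55020725/73602186) = 20 + 110041450/36801093 = 846063310/36801093 ≈ 22.990)
q = -3908 (q = 15*(-254) + ((-2 + 0)*(-7))*(-7) = -3810 - 2*(-7)*(-7) = -3810 + 14*(-7) = -3810 - 98 = -3908)
sqrt(T + q) = sqrt(846063310/36801093 - 3908) = sqrt(-142972608134/36801093) = I*sqrt(5261548248391890462)/36801093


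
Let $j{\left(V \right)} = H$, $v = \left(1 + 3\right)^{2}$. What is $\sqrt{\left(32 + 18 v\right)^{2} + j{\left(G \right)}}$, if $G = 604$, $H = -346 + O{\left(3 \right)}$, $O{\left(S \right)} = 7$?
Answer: $\sqrt{102061} \approx 319.47$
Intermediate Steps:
$v = 16$ ($v = 4^{2} = 16$)
$H = -339$ ($H = -346 + 7 = -339$)
$j{\left(V \right)} = -339$
$\sqrt{\left(32 + 18 v\right)^{2} + j{\left(G \right)}} = \sqrt{\left(32 + 18 \cdot 16\right)^{2} - 339} = \sqrt{\left(32 + 288\right)^{2} - 339} = \sqrt{320^{2} - 339} = \sqrt{102400 - 339} = \sqrt{102061}$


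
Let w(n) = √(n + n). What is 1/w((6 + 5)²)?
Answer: √2/22 ≈ 0.064282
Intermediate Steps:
w(n) = √2*√n (w(n) = √(2*n) = √2*√n)
1/w((6 + 5)²) = 1/(√2*√((6 + 5)²)) = 1/(√2*√(11²)) = 1/(√2*√121) = 1/(√2*11) = 1/(11*√2) = √2/22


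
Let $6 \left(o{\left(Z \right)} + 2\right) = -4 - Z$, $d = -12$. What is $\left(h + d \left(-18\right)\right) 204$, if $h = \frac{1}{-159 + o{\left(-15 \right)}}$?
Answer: $\frac{42079896}{955} \approx 44063.0$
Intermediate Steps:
$o{\left(Z \right)} = - \frac{8}{3} - \frac{Z}{6}$ ($o{\left(Z \right)} = -2 + \frac{-4 - Z}{6} = -2 - \left(\frac{2}{3} + \frac{Z}{6}\right) = - \frac{8}{3} - \frac{Z}{6}$)
$h = - \frac{6}{955}$ ($h = \frac{1}{-159 - \frac{1}{6}} = \frac{1}{- \frac{955}{6}} = - \frac{6}{955} \approx -0.0062827$)
$\left(h + d \left(-18\right)\right) 204 = \left(- \frac{6}{955} - -216\right) 204 = \left(- \frac{6}{955} + 216\right) 204 = \frac{206274}{955} \cdot 204 = \frac{42079896}{955}$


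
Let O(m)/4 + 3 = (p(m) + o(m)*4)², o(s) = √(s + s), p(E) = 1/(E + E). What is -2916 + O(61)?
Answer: 18158481/3721 + 16*√122/61 ≈ 4882.9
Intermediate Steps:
p(E) = 1/(2*E)
o(s) = √2*√s (o(s) = √(2*s) = √2*√s)
O(m) = -12 + 4*(1/(2*m) + 4*√2*√m)² (O(m) = -12 + 4*(1/(2*m) + (√2*√m)*4)² = -12 + 4*(1/(2*m) + 4*√2*√m)²)
-2916 + O(61) = -2916 + (-12 + (1 + 8*√2*61^(3/2))²/61²) = -2916 + (-12 + (1 + 8*√2*(61*√61))²/3721) = -2916 + (-12 + (1 + 488*√122)²/3721) = -2928 + (1 + 488*√122)²/3721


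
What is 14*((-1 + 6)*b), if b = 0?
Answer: 0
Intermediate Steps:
14*((-1 + 6)*b) = 14*((-1 + 6)*0) = 14*(5*0) = 14*0 = 0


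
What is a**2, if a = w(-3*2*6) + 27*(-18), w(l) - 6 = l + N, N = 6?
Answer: 260100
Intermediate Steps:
w(l) = 12 + l (w(l) = 6 + (l + 6) = 6 + (6 + l) = 12 + l)
a = -510 (a = (12 - 3*2*6) + 27*(-18) = (12 - 6*6) - 486 = (12 - 36) - 486 = -24 - 486 = -510)
a**2 = (-510)**2 = 260100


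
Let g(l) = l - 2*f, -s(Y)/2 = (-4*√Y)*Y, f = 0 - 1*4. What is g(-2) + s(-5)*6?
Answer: 6 - 240*I*√5 ≈ 6.0 - 536.66*I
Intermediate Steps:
f = -4 (f = 0 - 4 = -4)
s(Y) = 8*Y^(3/2) (s(Y) = -2*(-4*√Y)*Y = -(-8)*Y^(3/2) = 8*Y^(3/2))
g(l) = 8 + l (g(l) = l - 2*(-4) = l + 8 = 8 + l)
g(-2) + s(-5)*6 = (8 - 2) + (8*(-5)^(3/2))*6 = 6 + (8*(-5*I*√5))*6 = 6 - 40*I*√5*6 = 6 - 240*I*√5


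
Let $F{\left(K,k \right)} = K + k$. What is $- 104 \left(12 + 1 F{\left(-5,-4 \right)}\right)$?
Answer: $-312$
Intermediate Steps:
$- 104 \left(12 + 1 F{\left(-5,-4 \right)}\right) = - 104 \left(12 + 1 \left(-5 - 4\right)\right) = - 104 \left(12 + 1 \left(-9\right)\right) = - 104 \left(12 - 9\right) = \left(-104\right) 3 = -312$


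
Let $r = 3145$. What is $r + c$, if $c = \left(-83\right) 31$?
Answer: $572$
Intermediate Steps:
$c = -2573$
$r + c = 3145 - 2573 = 572$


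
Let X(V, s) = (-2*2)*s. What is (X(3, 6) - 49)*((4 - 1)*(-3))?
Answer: 657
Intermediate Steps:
X(V, s) = -4*s
(X(3, 6) - 49)*((4 - 1)*(-3)) = (-4*6 - 49)*((4 - 1)*(-3)) = (-24 - 49)*(3*(-3)) = -73*(-9) = 657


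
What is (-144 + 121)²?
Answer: 529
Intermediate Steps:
(-144 + 121)² = (-23)² = 529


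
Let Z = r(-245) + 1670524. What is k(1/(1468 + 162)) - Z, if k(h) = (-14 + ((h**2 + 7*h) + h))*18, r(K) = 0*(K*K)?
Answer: -2219542259831/1328450 ≈ -1.6708e+6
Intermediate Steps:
r(K) = 0 (r(K) = 0*K**2 = 0)
Z = 1670524 (Z = 0 + 1670524 = 1670524)
k(h) = -252 + 18*h**2 + 144*h (k(h) = (-14 + (h**2 + 8*h))*18 = (-14 + h**2 + 8*h)*18 = -252 + 18*h**2 + 144*h)
k(1/(1468 + 162)) - Z = (-252 + 18*(1/(1468 + 162))**2 + 144/(1468 + 162)) - 1*1670524 = (-252 + 18*(1/1630)**2 + 144/1630) - 1670524 = (-252 + 18*(1/1630)**2 + 144*(1/1630)) - 1670524 = (-252 + 18*(1/2656900) + 72/815) - 1670524 = (-252 + 9/1328450 + 72/815) - 1670524 = -334652031/1328450 - 1670524 = -2219542259831/1328450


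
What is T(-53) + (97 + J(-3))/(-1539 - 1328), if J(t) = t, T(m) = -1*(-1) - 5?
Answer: -246/61 ≈ -4.0328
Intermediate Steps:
T(m) = -4 (T(m) = 1 - 5 = -4)
T(-53) + (97 + J(-3))/(-1539 - 1328) = -4 + (97 - 3)/(-1539 - 1328) = -4 + 94/(-2867) = -4 + 94*(-1/2867) = -4 - 2/61 = -246/61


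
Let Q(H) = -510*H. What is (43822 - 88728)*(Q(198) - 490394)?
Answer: 26556240844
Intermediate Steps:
(43822 - 88728)*(Q(198) - 490394) = (43822 - 88728)*(-510*198 - 490394) = -44906*(-100980 - 490394) = -44906*(-591374) = 26556240844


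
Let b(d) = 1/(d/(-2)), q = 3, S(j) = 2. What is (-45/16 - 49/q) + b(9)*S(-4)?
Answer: -2821/144 ≈ -19.590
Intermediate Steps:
b(d) = -2/d (b(d) = 1/(d*(-½)) = 1/(-d/2) = -2/d)
(-45/16 - 49/q) + b(9)*S(-4) = (-45/16 - 49/3) - 2/9*2 = -919/48 - 4/9 = -2821/144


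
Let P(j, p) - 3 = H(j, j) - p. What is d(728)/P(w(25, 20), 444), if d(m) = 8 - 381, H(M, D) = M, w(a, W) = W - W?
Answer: 373/441 ≈ 0.84581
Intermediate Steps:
w(a, W) = 0
d(m) = -373
P(j, p) = 3 + j - p (P(j, p) = 3 + (j - p) = 3 + j - p)
d(728)/P(w(25, 20), 444) = -373/(3 + 0 - 1*444) = -373/(3 + 0 - 444) = -373/(-441) = -373*(-1/441) = 373/441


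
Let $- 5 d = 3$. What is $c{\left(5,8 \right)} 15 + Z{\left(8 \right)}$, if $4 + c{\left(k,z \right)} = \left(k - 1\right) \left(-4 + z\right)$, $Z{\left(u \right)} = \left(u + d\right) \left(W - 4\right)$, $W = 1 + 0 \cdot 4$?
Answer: $\frac{789}{5} \approx 157.8$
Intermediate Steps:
$d = - \frac{3}{5}$ ($d = \left(- \frac{1}{5}\right) 3 = - \frac{3}{5} \approx -0.6$)
$W = 1$ ($W = 1 + 0 = 1$)
$Z{\left(u \right)} = \frac{9}{5} - 3 u$ ($Z{\left(u \right)} = \left(u - \frac{3}{5}\right) \left(1 - 4\right) = \left(- \frac{3}{5} + u\right) \left(-3\right) = \frac{9}{5} - 3 u$)
$c{\left(k,z \right)} = -4 + \left(-1 + k\right) \left(-4 + z\right)$ ($c{\left(k,z \right)} = -4 + \left(k - 1\right) \left(-4 + z\right) = -4 + \left(-1 + k\right) \left(-4 + z\right)$)
$c{\left(5,8 \right)} 15 + Z{\left(8 \right)} = \left(\left(-1\right) 8 - 20 + 5 \cdot 8\right) 15 + \left(\frac{9}{5} - 24\right) = \left(-8 - 20 + 40\right) 15 + \left(\frac{9}{5} - 24\right) = 12 \cdot 15 - \frac{111}{5} = 180 - \frac{111}{5} = \frac{789}{5}$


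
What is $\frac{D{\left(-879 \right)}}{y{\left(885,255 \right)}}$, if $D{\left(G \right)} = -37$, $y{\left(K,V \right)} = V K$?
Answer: $- \frac{37}{225675} \approx -0.00016395$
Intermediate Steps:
$y{\left(K,V \right)} = K V$
$\frac{D{\left(-879 \right)}}{y{\left(885,255 \right)}} = - \frac{37}{885 \cdot 255} = - \frac{37}{225675}$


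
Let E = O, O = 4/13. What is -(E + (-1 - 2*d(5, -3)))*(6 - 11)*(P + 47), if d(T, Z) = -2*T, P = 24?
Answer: 89105/13 ≈ 6854.2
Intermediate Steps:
O = 4/13 (O = 4*(1/13) = 4/13 ≈ 0.30769)
E = 4/13 ≈ 0.30769
-(E + (-1 - 2*d(5, -3)))*(6 - 11)*(P + 47) = -(4/13 + (-1 - (-4)*5))*(6 - 11)*(24 + 47) = -(4/13 + (-1 - 2*(-10)))*(-5)*71 = -(4/13 + (-1 + 20))*(-5)*71 = -(4/13 + 19)*(-5)*71 = -(251/13)*(-5)*71 = -(-1255)*71/13 = -1*(-89105/13) = 89105/13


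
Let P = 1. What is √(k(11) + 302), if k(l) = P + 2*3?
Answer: √309 ≈ 17.578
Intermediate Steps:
k(l) = 7 (k(l) = 1 + 2*3 = 1 + 6 = 7)
√(k(11) + 302) = √(7 + 302) = √309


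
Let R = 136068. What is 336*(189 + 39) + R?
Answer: 212676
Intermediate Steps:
336*(189 + 39) + R = 336*(189 + 39) + 136068 = 336*228 + 136068 = 76608 + 136068 = 212676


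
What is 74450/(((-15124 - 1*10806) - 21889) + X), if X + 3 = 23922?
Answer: -1489/478 ≈ -3.1151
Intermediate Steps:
X = 23919 (X = -3 + 23922 = 23919)
74450/(((-15124 - 1*10806) - 21889) + X) = 74450/(((-15124 - 1*10806) - 21889) + 23919) = 74450/(((-15124 - 10806) - 21889) + 23919) = 74450/((-25930 - 21889) + 23919) = 74450/(-47819 + 23919) = 74450/(-23900) = 74450*(-1/23900) = -1489/478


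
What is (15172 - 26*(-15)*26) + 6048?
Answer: 31360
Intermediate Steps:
(15172 - 26*(-15)*26) + 6048 = (15172 + 390*26) + 6048 = (15172 + 10140) + 6048 = 25312 + 6048 = 31360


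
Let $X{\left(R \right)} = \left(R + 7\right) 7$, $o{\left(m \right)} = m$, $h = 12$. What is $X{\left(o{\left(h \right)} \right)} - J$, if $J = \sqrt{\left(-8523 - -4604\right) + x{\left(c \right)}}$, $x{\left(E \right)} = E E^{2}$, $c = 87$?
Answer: $133 - 2 \sqrt{163646} \approx -676.06$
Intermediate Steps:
$x{\left(E \right)} = E^{3}$
$X{\left(R \right)} = 49 + 7 R$ ($X{\left(R \right)} = \left(7 + R\right) 7 = 49 + 7 R$)
$J = 2 \sqrt{163646}$ ($J = \sqrt{\left(-8523 - -4604\right) + 87^{3}} = \sqrt{\left(-8523 + 4604\right) + 658503} = \sqrt{-3919 + 658503} = \sqrt{654584} = 2 \sqrt{163646} \approx 809.06$)
$X{\left(o{\left(h \right)} \right)} - J = \left(49 + 7 \cdot 12\right) - 2 \sqrt{163646} = \left(49 + 84\right) - 2 \sqrt{163646} = 133 - 2 \sqrt{163646}$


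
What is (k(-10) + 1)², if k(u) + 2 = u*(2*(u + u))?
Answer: 159201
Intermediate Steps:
k(u) = -2 + 4*u² (k(u) = -2 + u*(2*(u + u)) = -2 + u*(2*(2*u)) = -2 + u*(4*u) = -2 + 4*u²)
(k(-10) + 1)² = ((-2 + 4*(-10)²) + 1)² = ((-2 + 4*100) + 1)² = ((-2 + 400) + 1)² = (398 + 1)² = 399² = 159201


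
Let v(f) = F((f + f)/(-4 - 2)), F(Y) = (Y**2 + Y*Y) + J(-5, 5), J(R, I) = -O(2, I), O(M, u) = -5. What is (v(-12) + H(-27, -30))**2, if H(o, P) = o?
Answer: 100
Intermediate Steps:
J(R, I) = 5 (J(R, I) = -1*(-5) = 5)
F(Y) = 5 + 2*Y**2 (F(Y) = (Y**2 + Y*Y) + 5 = (Y**2 + Y**2) + 5 = 2*Y**2 + 5 = 5 + 2*Y**2)
v(f) = 5 + 2*f**2/9 (v(f) = 5 + 2*((f + f)/(-4 - 2))**2 = 5 + 2*((2*f)/(-6))**2 = 5 + 2*((2*f)*(-1/6))**2 = 5 + 2*(-f/3)**2 = 5 + 2*(f**2/9) = 5 + 2*f**2/9)
(v(-12) + H(-27, -30))**2 = ((5 + (2/9)*(-12)**2) - 27)**2 = ((5 + (2/9)*144) - 27)**2 = ((5 + 32) - 27)**2 = (37 - 27)**2 = 10**2 = 100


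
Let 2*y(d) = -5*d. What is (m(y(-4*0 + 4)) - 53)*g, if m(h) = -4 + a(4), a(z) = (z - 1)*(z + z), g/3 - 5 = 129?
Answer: -13266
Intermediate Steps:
g = 402 (g = 15 + 3*129 = 15 + 387 = 402)
a(z) = 2*z*(-1 + z) (a(z) = (-1 + z)*(2*z) = 2*z*(-1 + z))
y(d) = -5*d/2 (y(d) = (-5*d)/2 = -5*d/2)
m(h) = 20 (m(h) = -4 + 2*4*(-1 + 4) = -4 + 2*4*3 = -4 + 24 = 20)
(m(y(-4*0 + 4)) - 53)*g = (20 - 53)*402 = -33*402 = -13266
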